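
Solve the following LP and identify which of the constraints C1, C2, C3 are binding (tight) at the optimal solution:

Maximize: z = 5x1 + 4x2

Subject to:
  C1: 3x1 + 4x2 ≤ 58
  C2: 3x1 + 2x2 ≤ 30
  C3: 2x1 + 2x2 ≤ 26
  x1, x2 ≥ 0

At x1 = 4, x2 = 9, compute slack b - a·x for each constraint:
  C1: 58 − 48 = 10  (slack)
  C2: 30 − 30 = 0  (binding)
  C3: 26 − 26 = 0  (binding)

Optimal: x1 = 4, x2 = 9
Binding: C2, C3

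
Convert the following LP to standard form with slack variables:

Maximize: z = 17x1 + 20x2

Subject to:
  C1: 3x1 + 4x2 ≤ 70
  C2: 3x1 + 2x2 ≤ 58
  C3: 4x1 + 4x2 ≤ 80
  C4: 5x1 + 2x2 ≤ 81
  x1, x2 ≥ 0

max z = 17x1 + 20x2

s.t.
  3x1 + 4x2 + s1 = 70
  3x1 + 2x2 + s2 = 58
  4x1 + 4x2 + s3 = 80
  5x1 + 2x2 + s4 = 81
  x1, x2, s1, s2, s3, s4 ≥ 0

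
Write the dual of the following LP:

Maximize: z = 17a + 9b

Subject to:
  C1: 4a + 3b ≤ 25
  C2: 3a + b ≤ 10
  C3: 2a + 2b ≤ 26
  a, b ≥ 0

Primal max cᵀx s.t. Ax ≤ b, x ≥ 0  →  Dual min bᵀy s.t. Aᵀy ≥ c, y ≥ 0.

Minimize: z = 25y1 + 10y2 + 26y3

Subject to:
  4y1 + 3y2 + 2y3 ≥ 17
  3y1 + y2 + 2y3 ≥ 9
  y1, y2, y3 ≥ 0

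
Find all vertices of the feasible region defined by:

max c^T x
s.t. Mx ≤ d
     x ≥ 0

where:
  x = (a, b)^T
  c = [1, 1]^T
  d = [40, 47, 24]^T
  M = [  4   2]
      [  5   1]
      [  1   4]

(0, 0), (9.4, 0), (9, 2), (8, 4), (0, 6)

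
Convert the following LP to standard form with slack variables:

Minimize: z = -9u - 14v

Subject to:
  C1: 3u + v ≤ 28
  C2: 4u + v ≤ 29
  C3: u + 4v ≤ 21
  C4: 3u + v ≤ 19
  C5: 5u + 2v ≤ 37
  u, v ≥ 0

min z = -9u - 14v

s.t.
  3u + v + s1 = 28
  4u + v + s2 = 29
  u + 4v + s3 = 21
  3u + v + s4 = 19
  5u + 2v + s5 = 37
  u, v, s1, s2, s3, s4, s5 ≥ 0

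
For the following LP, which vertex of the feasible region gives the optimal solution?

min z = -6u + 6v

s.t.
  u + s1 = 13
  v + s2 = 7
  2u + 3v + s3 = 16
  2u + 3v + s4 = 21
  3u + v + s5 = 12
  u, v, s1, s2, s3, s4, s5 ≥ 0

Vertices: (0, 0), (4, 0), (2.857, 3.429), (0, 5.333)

Evaluate the objective at each vertex of the feasible region:
  z(0, 0) = 0
  z(4, 0) = -24  ←
  z(2.857, 3.429) = 3.429
  z(0, 5.333) = 32
The minimum is at u = 4, v = 0.

(4, 0)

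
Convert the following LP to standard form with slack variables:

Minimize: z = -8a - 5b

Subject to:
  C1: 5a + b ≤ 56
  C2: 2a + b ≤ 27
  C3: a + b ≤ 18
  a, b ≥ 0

min z = -8a - 5b

s.t.
  5a + b + s1 = 56
  2a + b + s2 = 27
  a + b + s3 = 18
  a, b, s1, s2, s3 ≥ 0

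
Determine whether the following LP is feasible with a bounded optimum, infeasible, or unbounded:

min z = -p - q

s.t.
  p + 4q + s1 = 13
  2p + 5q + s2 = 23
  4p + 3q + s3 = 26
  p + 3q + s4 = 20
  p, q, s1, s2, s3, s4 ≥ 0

Feasible with a bounded optimal solution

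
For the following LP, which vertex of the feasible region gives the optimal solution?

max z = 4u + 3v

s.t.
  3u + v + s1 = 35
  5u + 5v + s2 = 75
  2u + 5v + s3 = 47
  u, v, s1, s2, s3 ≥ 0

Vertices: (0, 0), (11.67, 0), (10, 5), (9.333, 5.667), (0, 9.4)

Evaluate the objective at each vertex of the feasible region:
  z(0, 0) = 0
  z(11.67, 0) = 46.67
  z(10, 5) = 55  ←
  z(9.333, 5.667) = 54.33
  z(0, 9.4) = 28.2
The maximum is at u = 10, v = 5.

(10, 5)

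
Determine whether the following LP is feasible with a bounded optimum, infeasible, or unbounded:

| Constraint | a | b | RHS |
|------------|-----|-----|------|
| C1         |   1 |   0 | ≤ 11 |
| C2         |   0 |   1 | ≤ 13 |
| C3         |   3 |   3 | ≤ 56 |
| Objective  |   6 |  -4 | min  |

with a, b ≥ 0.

Feasible with a bounded optimal solution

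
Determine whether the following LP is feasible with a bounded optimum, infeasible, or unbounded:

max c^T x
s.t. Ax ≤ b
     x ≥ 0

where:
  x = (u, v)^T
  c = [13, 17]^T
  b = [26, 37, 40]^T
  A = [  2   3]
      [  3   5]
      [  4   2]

Feasible with a bounded optimal solution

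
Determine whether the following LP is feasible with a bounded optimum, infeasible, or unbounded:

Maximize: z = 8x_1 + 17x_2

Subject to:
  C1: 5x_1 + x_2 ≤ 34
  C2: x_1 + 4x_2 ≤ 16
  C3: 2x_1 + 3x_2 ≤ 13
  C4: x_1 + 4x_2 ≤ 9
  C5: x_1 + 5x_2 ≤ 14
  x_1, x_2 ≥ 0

Feasible with a bounded optimal solution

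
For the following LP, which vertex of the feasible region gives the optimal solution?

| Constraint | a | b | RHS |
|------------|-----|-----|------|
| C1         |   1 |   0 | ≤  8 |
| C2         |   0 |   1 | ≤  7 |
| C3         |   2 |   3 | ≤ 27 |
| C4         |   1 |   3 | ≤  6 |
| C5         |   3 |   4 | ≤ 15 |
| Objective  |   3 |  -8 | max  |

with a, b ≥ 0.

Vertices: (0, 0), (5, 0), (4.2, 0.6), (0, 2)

Evaluate the objective at each vertex of the feasible region:
  z(0, 0) = 0
  z(5, 0) = 15  ←
  z(4.2, 0.6) = 7.8
  z(0, 2) = -16
The maximum is at a = 5, b = 0.

(5, 0)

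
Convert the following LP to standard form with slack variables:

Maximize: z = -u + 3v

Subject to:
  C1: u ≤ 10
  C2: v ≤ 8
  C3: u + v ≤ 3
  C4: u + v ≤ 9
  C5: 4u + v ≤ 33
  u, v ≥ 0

max z = -u + 3v

s.t.
  u + s1 = 10
  v + s2 = 8
  u + v + s3 = 3
  u + v + s4 = 9
  4u + v + s5 = 33
  u, v, s1, s2, s3, s4, s5 ≥ 0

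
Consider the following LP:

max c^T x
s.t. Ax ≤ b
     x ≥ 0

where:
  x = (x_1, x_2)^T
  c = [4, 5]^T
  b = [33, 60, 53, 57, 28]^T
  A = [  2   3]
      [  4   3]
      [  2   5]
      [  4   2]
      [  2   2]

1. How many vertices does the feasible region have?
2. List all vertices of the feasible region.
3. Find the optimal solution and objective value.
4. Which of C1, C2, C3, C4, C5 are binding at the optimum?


1. 5
2. (0, 0), (14, 0), (9, 5), (1.5, 10), (0, 10.6)
3. x_1 = 9, x_2 = 5, z = 61
4. C1, C5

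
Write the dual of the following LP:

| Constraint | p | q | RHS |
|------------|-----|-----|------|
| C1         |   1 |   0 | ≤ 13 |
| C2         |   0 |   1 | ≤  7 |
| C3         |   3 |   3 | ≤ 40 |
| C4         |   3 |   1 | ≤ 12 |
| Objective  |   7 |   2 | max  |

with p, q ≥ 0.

Primal max cᵀx s.t. Ax ≤ b, x ≥ 0  →  Dual min bᵀy s.t. Aᵀy ≥ c, y ≥ 0.

Minimize: z = 13y1 + 7y2 + 40y3 + 12y4

Subject to:
  y1 + 3y3 + 3y4 ≥ 7
  y2 + 3y3 + y4 ≥ 2
  y1, y2, y3, y4 ≥ 0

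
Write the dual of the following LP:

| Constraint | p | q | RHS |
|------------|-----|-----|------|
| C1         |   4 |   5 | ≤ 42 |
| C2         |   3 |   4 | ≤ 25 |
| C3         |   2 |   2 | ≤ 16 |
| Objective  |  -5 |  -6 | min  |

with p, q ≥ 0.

Primal min cᵀx s.t. Ax ≤ b, x ≥ 0  →  Dual max −bᵀy s.t. Aᵀy ≥ −c, y ≥ 0.

Maximize: z = -42y1 - 25y2 - 16y3

Subject to:
  4y1 + 3y2 + 2y3 ≥ 5
  5y1 + 4y2 + 2y3 ≥ 6
  y1, y2, y3 ≥ 0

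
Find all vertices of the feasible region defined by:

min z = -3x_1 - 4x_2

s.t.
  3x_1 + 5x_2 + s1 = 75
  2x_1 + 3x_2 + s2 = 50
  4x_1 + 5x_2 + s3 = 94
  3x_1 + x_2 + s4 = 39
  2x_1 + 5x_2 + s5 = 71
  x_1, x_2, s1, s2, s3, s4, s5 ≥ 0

(0, 0), (13, 0), (10, 9), (4, 12.6), (0, 14.2)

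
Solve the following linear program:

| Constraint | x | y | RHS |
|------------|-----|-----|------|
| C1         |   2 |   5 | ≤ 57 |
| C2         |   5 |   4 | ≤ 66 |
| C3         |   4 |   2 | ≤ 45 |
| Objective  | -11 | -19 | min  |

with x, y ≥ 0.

Evaluate the objective at each vertex of the feasible region:
  z(0, 0) = 0
  z(11.25, 0) = -123.8
  z(8, 6.5) = -211.5
  z(6, 9) = -237  ←
  z(0, 11.4) = -216.6
The minimum is at x = 6, y = 9.

x = 6, y = 9, z = -237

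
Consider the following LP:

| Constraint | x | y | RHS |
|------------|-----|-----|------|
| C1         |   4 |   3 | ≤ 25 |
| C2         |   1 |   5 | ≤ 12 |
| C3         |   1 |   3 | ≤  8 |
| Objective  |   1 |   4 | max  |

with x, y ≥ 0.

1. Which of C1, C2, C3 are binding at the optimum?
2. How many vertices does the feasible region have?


1. C2, C3
2. 5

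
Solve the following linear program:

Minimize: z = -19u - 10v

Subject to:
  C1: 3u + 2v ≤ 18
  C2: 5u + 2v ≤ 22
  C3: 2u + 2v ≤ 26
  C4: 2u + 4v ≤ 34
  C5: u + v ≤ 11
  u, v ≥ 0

Evaluate the objective at each vertex of the feasible region:
  z(0, 0) = 0
  z(4.4, 0) = -83.6
  z(2, 6) = -98  ←
  z(0.5, 8.25) = -92
  z(0, 8.5) = -85
The minimum is at u = 2, v = 6.

u = 2, v = 6, z = -98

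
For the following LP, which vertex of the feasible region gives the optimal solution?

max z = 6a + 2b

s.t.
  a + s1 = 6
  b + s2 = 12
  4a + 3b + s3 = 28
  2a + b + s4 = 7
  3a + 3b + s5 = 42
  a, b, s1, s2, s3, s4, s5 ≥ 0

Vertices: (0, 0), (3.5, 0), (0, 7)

Evaluate the objective at each vertex of the feasible region:
  z(0, 0) = 0
  z(3.5, 0) = 21  ←
  z(0, 7) = 14
The maximum is at a = 3.5, b = 0.

(3.5, 0)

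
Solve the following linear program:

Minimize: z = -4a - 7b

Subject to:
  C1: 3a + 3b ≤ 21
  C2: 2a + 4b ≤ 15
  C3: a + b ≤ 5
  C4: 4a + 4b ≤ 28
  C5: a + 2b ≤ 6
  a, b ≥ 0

Evaluate the objective at each vertex of the feasible region:
  z(0, 0) = 0
  z(5, 0) = -20
  z(4, 1) = -23  ←
  z(0, 3) = -21
The minimum is at a = 4, b = 1.

a = 4, b = 1, z = -23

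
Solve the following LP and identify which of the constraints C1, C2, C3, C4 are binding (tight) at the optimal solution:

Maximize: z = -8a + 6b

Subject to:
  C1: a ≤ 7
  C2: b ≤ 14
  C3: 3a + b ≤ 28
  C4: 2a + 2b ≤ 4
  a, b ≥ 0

At a = 0, b = 2, compute slack b - a·x for each constraint:
  C1: 7 − 0 = 7  (slack)
  C2: 14 − 2 = 12  (slack)
  C3: 28 − 2 = 26  (slack)
  C4: 4 − 4 = 0  (binding)

Optimal: a = 0, b = 2
Binding: C4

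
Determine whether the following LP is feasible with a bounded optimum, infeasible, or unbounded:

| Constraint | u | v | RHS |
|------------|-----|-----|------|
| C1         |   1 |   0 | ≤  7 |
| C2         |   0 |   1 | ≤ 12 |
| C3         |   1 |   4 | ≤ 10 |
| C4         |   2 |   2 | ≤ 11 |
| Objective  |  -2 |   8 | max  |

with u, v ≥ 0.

Feasible with a bounded optimal solution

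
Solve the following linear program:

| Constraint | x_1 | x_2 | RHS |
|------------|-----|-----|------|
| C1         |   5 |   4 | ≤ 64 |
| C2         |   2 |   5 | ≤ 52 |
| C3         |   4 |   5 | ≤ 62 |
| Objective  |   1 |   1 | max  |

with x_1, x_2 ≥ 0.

Evaluate the objective at each vertex of the feasible region:
  z(0, 0) = 0
  z(12.8, 0) = 12.8
  z(8, 6) = 14  ←
  z(5, 8.4) = 13.4
  z(0, 10.4) = 10.4
The maximum is at x_1 = 8, x_2 = 6.

x_1 = 8, x_2 = 6, z = 14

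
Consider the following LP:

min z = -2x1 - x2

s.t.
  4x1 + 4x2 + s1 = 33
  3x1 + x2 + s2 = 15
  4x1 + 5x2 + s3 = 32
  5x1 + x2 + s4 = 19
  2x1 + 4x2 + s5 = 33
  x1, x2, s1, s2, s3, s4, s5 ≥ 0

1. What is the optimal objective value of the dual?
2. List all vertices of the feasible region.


1. -10
2. (0, 0), (3.8, 0), (3, 4), (0, 6.4)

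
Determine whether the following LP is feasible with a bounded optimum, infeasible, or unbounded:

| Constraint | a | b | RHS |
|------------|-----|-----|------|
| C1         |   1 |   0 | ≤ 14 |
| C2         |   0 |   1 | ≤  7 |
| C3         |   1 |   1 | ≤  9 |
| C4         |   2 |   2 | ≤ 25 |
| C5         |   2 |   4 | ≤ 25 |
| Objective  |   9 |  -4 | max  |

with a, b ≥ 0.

Feasible with a bounded optimal solution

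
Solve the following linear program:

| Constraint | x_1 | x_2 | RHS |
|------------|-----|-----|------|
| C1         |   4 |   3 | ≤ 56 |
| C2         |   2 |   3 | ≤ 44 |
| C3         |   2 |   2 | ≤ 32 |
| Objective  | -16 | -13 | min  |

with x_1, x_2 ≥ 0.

Evaluate the objective at each vertex of the feasible region:
  z(0, 0) = 0
  z(14, 0) = -224
  z(8, 8) = -232  ←
  z(4, 12) = -220
  z(0, 14.67) = -190.7
The minimum is at x_1 = 8, x_2 = 8.

x_1 = 8, x_2 = 8, z = -232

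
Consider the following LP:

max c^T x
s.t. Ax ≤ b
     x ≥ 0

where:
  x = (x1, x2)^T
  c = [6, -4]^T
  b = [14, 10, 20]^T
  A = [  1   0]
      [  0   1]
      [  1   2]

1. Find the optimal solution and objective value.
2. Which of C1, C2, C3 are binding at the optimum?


1. x1 = 14, x2 = 0, z = 84
2. C1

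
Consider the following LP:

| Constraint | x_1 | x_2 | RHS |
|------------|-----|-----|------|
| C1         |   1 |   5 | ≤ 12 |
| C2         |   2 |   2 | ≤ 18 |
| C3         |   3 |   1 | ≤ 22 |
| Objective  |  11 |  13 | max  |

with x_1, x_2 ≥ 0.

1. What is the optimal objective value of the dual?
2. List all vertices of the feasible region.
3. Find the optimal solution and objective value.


1. 90
2. (0, 0), (7.333, 0), (7, 1), (0, 2.4)
3. x_1 = 7, x_2 = 1, z = 90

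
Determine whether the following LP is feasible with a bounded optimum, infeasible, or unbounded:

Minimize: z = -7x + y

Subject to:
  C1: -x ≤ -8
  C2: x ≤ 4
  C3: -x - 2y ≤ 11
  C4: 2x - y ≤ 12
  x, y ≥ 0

Infeasible (no feasible solution exists)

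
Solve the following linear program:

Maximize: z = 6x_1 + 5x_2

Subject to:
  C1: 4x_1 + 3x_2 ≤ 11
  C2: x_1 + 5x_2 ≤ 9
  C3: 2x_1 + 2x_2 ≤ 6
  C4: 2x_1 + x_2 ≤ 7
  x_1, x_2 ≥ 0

Evaluate the objective at each vertex of the feasible region:
  z(0, 0) = 0
  z(2.75, 0) = 16.5
  z(2, 1) = 17  ←
  z(1.5, 1.5) = 16.5
  z(0, 1.8) = 9
The maximum is at x_1 = 2, x_2 = 1.

x_1 = 2, x_2 = 1, z = 17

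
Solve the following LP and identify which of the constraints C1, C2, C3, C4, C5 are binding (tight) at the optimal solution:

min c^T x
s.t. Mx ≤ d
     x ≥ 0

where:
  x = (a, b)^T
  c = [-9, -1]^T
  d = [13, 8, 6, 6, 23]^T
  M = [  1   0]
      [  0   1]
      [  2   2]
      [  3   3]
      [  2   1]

At a = 2, b = 0, compute slack b - a·x for each constraint:
  C1: 13 − 2 = 11  (slack)
  C2: 8 − 0 = 8  (slack)
  C3: 6 − 4 = 2  (slack)
  C4: 6 − 6 = 0  (binding)
  C5: 23 − 4 = 19  (slack)

Optimal: a = 2, b = 0
Binding: C4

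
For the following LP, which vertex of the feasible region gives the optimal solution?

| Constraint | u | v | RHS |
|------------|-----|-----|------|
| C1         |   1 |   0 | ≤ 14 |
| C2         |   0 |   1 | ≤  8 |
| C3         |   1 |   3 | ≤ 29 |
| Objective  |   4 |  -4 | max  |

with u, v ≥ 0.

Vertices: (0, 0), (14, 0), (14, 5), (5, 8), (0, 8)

Evaluate the objective at each vertex of the feasible region:
  z(0, 0) = 0
  z(14, 0) = 56  ←
  z(14, 5) = 36
  z(5, 8) = -12
  z(0, 8) = -32
The maximum is at u = 14, v = 0.

(14, 0)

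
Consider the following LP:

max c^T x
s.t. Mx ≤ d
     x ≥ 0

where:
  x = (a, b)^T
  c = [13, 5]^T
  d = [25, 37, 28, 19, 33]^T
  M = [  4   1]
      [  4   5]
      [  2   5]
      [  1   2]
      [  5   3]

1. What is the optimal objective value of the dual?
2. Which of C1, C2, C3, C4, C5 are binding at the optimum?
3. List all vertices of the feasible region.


1. 83
2. C1, C5
3. (0, 0), (6.25, 0), (6, 1), (4.263, 3.895), (0, 5.6)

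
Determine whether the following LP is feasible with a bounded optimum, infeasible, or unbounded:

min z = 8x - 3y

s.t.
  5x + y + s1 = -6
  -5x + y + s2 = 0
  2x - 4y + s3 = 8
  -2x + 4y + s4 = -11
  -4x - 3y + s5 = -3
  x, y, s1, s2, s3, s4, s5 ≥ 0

Infeasible (no feasible solution exists)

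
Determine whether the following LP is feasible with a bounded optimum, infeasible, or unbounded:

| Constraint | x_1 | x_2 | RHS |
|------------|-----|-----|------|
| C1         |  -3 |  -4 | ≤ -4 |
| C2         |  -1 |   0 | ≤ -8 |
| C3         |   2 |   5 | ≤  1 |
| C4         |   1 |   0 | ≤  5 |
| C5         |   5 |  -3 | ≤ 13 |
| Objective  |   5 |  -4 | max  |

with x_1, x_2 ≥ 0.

Infeasible (no feasible solution exists)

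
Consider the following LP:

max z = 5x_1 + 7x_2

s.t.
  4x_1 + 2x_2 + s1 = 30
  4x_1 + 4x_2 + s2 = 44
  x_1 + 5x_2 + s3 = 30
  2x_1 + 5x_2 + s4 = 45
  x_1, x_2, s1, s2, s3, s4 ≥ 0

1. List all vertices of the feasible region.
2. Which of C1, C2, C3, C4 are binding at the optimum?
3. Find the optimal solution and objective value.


1. (0, 0), (7.5, 0), (5, 5), (0, 6)
2. C1, C3
3. x_1 = 5, x_2 = 5, z = 60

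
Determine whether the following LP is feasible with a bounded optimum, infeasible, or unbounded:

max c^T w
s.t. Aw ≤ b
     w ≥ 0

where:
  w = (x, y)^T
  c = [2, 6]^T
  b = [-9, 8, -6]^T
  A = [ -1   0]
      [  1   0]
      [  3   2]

Infeasible (no feasible solution exists)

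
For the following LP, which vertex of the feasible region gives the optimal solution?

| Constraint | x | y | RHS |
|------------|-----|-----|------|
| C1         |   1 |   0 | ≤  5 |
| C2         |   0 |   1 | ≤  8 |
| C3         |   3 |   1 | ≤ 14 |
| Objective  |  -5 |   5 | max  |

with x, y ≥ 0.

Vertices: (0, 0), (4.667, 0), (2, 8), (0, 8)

Evaluate the objective at each vertex of the feasible region:
  z(0, 0) = 0
  z(4.667, 0) = -23.33
  z(2, 8) = 30
  z(0, 8) = 40  ←
The maximum is at x = 0, y = 8.

(0, 8)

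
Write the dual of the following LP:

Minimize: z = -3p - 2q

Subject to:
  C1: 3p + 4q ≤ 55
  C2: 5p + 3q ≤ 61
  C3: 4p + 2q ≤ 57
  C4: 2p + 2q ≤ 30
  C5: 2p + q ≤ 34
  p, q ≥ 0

Primal min cᵀx s.t. Ax ≤ b, x ≥ 0  →  Dual max −bᵀy s.t. Aᵀy ≥ −c, y ≥ 0.

Maximize: z = -55y1 - 61y2 - 57y3 - 30y4 - 34y5

Subject to:
  3y1 + 5y2 + 4y3 + 2y4 + 2y5 ≥ 3
  4y1 + 3y2 + 2y3 + 2y4 + y5 ≥ 2
  y1, y2, y3, y4, y5 ≥ 0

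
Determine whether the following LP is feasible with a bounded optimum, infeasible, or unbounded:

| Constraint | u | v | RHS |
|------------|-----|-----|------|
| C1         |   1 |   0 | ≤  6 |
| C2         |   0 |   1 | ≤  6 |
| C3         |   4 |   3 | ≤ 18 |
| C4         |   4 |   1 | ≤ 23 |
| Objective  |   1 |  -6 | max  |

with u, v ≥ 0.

Feasible with a bounded optimal solution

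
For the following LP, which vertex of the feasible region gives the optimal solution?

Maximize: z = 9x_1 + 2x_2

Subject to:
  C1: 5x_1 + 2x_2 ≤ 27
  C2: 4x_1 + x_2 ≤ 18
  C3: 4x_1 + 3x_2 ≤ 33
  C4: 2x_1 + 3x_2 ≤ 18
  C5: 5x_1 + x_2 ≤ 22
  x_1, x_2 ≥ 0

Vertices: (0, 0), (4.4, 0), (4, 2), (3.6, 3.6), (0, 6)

Evaluate the objective at each vertex of the feasible region:
  z(0, 0) = 0
  z(4.4, 0) = 39.6
  z(4, 2) = 40  ←
  z(3.6, 3.6) = 39.6
  z(0, 6) = 12
The maximum is at x_1 = 4, x_2 = 2.

(4, 2)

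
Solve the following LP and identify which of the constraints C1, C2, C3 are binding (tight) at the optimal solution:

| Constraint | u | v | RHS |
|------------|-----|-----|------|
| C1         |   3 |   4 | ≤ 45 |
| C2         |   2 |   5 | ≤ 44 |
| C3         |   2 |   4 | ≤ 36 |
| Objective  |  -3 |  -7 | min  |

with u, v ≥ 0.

At u = 2, v = 8, compute slack b - a·x for each constraint:
  C1: 45 − 38 = 7  (slack)
  C2: 44 − 44 = 0  (binding)
  C3: 36 − 36 = 0  (binding)

Optimal: u = 2, v = 8
Binding: C2, C3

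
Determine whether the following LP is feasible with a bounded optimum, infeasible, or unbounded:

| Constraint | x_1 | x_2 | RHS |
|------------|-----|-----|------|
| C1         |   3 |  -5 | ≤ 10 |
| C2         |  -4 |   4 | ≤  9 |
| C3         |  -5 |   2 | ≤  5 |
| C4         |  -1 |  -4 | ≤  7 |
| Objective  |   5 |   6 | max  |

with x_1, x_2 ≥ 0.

Unbounded (objective can increase without bound)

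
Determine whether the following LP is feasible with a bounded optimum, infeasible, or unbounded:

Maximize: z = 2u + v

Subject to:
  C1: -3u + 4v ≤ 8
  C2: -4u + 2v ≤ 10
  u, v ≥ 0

Unbounded (objective can increase without bound)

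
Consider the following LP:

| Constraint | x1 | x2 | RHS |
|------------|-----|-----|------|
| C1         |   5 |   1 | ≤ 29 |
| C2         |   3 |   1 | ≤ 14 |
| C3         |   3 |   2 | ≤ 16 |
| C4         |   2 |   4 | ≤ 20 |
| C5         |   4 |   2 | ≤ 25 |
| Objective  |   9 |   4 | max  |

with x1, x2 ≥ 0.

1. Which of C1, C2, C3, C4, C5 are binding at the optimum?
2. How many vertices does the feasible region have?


1. C2, C3
2. 5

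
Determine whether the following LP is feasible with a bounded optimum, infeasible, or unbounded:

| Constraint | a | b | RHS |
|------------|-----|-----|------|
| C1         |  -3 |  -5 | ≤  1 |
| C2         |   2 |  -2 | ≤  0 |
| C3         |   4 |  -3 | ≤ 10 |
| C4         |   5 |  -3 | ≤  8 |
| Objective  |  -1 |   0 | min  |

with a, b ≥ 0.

Unbounded (objective can decrease without bound)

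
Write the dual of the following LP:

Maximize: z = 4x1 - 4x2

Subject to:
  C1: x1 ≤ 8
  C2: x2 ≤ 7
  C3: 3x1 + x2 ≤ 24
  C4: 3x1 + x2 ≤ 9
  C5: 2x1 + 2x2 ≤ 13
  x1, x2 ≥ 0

Primal max cᵀx s.t. Ax ≤ b, x ≥ 0  →  Dual min bᵀy s.t. Aᵀy ≥ c, y ≥ 0.

Minimize: z = 8y1 + 7y2 + 24y3 + 9y4 + 13y5

Subject to:
  y1 + 3y3 + 3y4 + 2y5 ≥ 4
  y2 + y3 + y4 + 2y5 ≥ -4
  y1, y2, y3, y4, y5 ≥ 0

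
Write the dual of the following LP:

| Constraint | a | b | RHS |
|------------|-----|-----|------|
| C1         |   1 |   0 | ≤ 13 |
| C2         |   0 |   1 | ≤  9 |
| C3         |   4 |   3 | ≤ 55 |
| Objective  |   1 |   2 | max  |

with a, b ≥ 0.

Primal max cᵀx s.t. Ax ≤ b, x ≥ 0  →  Dual min bᵀy s.t. Aᵀy ≥ c, y ≥ 0.

Minimize: z = 13y1 + 9y2 + 55y3

Subject to:
  y1 + 4y3 ≥ 1
  y2 + 3y3 ≥ 2
  y1, y2, y3 ≥ 0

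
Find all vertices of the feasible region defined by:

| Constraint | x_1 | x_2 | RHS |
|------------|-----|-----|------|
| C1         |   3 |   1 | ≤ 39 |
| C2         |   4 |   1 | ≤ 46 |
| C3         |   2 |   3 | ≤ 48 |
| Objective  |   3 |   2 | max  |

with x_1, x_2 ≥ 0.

(0, 0), (11.5, 0), (9, 10), (0, 16)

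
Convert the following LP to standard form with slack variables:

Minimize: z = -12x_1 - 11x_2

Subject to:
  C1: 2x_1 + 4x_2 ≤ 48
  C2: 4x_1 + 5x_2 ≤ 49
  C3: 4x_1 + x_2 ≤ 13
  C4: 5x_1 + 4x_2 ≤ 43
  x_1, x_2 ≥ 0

min z = -12x_1 - 11x_2

s.t.
  2x_1 + 4x_2 + s1 = 48
  4x_1 + 5x_2 + s2 = 49
  4x_1 + x_2 + s3 = 13
  5x_1 + 4x_2 + s4 = 43
  x_1, x_2, s1, s2, s3, s4 ≥ 0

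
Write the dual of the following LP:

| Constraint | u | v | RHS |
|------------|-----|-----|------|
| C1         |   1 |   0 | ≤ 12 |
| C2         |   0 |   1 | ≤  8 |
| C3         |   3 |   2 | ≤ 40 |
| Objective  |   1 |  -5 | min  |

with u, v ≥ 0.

Primal min cᵀx s.t. Ax ≤ b, x ≥ 0  →  Dual max −bᵀy s.t. Aᵀy ≥ −c, y ≥ 0.

Maximize: z = -12y1 - 8y2 - 40y3

Subject to:
  y1 + 3y3 ≥ -1
  y2 + 2y3 ≥ 5
  y1, y2, y3 ≥ 0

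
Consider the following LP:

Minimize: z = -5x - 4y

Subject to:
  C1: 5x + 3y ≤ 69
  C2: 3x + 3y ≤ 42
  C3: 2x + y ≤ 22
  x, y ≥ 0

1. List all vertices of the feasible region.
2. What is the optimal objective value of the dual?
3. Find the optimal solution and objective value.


1. (0, 0), (11, 0), (8, 6), (0, 14)
2. -64
3. x = 8, y = 6, z = -64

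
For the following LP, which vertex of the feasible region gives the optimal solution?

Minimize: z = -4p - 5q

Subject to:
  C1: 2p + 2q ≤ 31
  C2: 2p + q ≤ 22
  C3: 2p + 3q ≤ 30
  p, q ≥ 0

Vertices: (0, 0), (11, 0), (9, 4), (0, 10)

Evaluate the objective at each vertex of the feasible region:
  z(0, 0) = 0
  z(11, 0) = -44
  z(9, 4) = -56  ←
  z(0, 10) = -50
The minimum is at p = 9, q = 4.

(9, 4)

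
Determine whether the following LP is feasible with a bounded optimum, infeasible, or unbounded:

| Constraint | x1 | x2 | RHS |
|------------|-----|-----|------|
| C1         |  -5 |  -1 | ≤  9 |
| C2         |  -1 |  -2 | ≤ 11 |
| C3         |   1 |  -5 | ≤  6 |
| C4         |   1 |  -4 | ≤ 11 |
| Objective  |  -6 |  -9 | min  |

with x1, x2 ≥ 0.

Unbounded (objective can decrease without bound)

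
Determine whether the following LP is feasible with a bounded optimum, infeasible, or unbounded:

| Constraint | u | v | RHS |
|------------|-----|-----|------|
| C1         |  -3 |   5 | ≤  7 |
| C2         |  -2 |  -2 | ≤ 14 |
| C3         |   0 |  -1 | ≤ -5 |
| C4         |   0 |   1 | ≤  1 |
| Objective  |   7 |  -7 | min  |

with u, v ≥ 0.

Infeasible (no feasible solution exists)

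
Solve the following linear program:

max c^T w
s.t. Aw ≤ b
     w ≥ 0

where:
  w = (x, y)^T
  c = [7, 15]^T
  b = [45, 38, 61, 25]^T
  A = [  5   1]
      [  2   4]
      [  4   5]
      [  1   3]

Evaluate the objective at each vertex of the feasible region:
  z(0, 0) = 0
  z(9, 0) = 63
  z(7.889, 5.556) = 138.6
  z(7, 6) = 139  ←
  z(0, 8.333) = 125
The maximum is at x = 7, y = 6.

x = 7, y = 6, z = 139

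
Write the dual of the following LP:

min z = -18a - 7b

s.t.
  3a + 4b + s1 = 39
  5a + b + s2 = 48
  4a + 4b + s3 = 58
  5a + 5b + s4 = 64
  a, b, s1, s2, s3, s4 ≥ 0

Primal min cᵀx s.t. Ax ≤ b, x ≥ 0  →  Dual max −bᵀy s.t. Aᵀy ≥ −c, y ≥ 0.

Maximize: z = -39y1 - 48y2 - 58y3 - 64y4

Subject to:
  3y1 + 5y2 + 4y3 + 5y4 ≥ 18
  4y1 + y2 + 4y3 + 5y4 ≥ 7
  y1, y2, y3, y4 ≥ 0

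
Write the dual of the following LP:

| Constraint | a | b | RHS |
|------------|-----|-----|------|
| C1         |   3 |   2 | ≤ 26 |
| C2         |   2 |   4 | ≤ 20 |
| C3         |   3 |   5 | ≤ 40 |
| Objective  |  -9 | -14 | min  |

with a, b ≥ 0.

Primal min cᵀx s.t. Ax ≤ b, x ≥ 0  →  Dual max −bᵀy s.t. Aᵀy ≥ −c, y ≥ 0.

Maximize: z = -26y1 - 20y2 - 40y3

Subject to:
  3y1 + 2y2 + 3y3 ≥ 9
  2y1 + 4y2 + 5y3 ≥ 14
  y1, y2, y3 ≥ 0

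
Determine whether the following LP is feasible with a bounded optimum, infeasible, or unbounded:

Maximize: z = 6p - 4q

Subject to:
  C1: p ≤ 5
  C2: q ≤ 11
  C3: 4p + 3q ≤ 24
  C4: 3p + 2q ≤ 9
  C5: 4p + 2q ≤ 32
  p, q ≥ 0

Feasible with a bounded optimal solution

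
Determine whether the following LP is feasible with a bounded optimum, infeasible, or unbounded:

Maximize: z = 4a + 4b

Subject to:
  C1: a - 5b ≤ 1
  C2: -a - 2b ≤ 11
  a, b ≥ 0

Unbounded (objective can increase without bound)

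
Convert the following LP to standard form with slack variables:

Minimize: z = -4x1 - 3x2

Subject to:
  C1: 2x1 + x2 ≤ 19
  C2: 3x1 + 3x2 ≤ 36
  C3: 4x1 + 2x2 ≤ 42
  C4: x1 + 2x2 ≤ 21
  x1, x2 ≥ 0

min z = -4x1 - 3x2

s.t.
  2x1 + x2 + s1 = 19
  3x1 + 3x2 + s2 = 36
  4x1 + 2x2 + s3 = 42
  x1 + 2x2 + s4 = 21
  x1, x2, s1, s2, s3, s4 ≥ 0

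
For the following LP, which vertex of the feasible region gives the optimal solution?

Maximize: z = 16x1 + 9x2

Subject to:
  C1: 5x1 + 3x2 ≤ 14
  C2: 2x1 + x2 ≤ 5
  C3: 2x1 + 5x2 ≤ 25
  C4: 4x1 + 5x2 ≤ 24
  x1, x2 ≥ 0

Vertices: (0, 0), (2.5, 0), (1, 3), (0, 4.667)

Evaluate the objective at each vertex of the feasible region:
  z(0, 0) = 0
  z(2.5, 0) = 40
  z(1, 3) = 43  ←
  z(0, 4.667) = 42
The maximum is at x1 = 1, x2 = 3.

(1, 3)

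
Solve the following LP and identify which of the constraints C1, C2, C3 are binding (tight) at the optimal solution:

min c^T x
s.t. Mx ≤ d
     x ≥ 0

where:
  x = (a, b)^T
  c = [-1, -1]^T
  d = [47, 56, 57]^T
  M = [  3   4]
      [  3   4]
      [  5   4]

At a = 5, b = 8, compute slack b - a·x for each constraint:
  C1: 47 − 47 = 0  (binding)
  C2: 56 − 47 = 9  (slack)
  C3: 57 − 57 = 0  (binding)

Optimal: a = 5, b = 8
Binding: C1, C3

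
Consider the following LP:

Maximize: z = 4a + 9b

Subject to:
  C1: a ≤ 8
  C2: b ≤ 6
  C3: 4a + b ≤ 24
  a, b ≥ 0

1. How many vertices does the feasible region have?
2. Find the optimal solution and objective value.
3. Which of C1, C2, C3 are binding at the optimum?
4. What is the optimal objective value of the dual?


1. 4
2. a = 4.5, b = 6, z = 72
3. C2, C3
4. 72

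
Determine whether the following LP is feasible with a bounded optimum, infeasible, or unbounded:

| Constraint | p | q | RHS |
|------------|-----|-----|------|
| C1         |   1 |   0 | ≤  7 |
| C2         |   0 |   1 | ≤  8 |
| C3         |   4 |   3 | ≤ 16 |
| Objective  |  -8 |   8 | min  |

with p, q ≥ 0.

Feasible with a bounded optimal solution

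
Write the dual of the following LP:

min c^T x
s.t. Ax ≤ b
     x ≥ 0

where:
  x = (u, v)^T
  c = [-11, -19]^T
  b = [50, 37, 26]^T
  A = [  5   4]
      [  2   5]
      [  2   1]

Primal min cᵀx s.t. Ax ≤ b, x ≥ 0  →  Dual max −bᵀy s.t. Aᵀy ≥ −c, y ≥ 0.

Maximize: z = -50y1 - 37y2 - 26y3

Subject to:
  5y1 + 2y2 + 2y3 ≥ 11
  4y1 + 5y2 + y3 ≥ 19
  y1, y2, y3 ≥ 0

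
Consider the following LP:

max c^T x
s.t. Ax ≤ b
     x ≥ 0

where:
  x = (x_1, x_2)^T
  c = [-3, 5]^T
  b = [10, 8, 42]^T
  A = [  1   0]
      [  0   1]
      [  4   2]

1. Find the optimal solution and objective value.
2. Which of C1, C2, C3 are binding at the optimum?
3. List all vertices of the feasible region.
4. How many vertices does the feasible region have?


1. x_1 = 0, x_2 = 8, z = 40
2. C2
3. (0, 0), (10, 0), (10, 1), (6.5, 8), (0, 8)
4. 5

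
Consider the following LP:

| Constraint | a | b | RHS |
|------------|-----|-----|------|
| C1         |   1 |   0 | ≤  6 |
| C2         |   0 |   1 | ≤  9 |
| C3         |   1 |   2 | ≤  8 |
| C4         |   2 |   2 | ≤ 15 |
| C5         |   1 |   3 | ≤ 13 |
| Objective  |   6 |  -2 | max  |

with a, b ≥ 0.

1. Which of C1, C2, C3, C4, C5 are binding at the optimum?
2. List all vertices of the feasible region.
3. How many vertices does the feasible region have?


1. C1
2. (0, 0), (6, 0), (6, 1), (0, 4)
3. 4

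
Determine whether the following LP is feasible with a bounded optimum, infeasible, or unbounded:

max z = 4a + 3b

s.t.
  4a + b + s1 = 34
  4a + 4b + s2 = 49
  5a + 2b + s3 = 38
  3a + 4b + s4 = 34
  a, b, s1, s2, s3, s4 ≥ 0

Feasible with a bounded optimal solution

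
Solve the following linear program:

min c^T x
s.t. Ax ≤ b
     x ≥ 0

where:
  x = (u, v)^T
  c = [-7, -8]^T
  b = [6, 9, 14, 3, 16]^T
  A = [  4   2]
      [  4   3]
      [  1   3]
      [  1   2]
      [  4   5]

Evaluate the objective at each vertex of the feasible region:
  z(0, 0) = 0
  z(1.5, 0) = -10.5
  z(1, 1) = -15  ←
  z(0, 1.5) = -12
The minimum is at u = 1, v = 1.

u = 1, v = 1, z = -15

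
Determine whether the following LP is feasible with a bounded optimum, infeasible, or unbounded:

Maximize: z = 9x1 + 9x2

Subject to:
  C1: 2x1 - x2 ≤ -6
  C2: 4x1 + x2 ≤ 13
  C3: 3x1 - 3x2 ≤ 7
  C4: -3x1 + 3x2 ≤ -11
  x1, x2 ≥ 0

Infeasible (no feasible solution exists)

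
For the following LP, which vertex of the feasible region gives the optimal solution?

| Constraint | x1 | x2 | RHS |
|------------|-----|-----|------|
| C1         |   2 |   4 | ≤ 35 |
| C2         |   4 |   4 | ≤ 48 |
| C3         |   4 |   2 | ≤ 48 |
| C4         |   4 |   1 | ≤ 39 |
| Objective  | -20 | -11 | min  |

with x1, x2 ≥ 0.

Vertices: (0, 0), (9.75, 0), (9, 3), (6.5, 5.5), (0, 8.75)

Evaluate the objective at each vertex of the feasible region:
  z(0, 0) = 0
  z(9.75, 0) = -195
  z(9, 3) = -213  ←
  z(6.5, 5.5) = -190.5
  z(0, 8.75) = -96.25
The minimum is at x1 = 9, x2 = 3.

(9, 3)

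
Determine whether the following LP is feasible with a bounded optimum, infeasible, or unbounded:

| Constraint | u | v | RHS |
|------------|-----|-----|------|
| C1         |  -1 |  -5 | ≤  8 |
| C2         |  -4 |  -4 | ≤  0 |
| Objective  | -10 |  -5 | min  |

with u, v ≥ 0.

Unbounded (objective can decrease without bound)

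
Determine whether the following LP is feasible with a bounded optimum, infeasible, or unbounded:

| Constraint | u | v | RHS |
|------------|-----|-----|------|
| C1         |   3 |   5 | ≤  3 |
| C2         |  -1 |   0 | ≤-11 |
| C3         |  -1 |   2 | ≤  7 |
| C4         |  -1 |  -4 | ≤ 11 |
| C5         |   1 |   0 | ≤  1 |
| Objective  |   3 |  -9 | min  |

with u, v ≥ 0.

Infeasible (no feasible solution exists)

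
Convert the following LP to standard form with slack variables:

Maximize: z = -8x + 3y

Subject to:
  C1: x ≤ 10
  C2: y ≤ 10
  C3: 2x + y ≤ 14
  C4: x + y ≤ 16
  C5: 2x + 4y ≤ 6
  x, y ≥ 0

max z = -8x + 3y

s.t.
  x + s1 = 10
  y + s2 = 10
  2x + y + s3 = 14
  x + y + s4 = 16
  2x + 4y + s5 = 6
  x, y, s1, s2, s3, s4, s5 ≥ 0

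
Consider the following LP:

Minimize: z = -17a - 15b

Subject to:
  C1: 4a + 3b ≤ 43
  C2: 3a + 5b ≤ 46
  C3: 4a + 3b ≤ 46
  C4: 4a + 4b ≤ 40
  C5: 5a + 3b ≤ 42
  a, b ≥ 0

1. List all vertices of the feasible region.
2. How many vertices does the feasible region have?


1. (0, 0), (8.4, 0), (6, 4), (2, 8), (0, 9.2)
2. 5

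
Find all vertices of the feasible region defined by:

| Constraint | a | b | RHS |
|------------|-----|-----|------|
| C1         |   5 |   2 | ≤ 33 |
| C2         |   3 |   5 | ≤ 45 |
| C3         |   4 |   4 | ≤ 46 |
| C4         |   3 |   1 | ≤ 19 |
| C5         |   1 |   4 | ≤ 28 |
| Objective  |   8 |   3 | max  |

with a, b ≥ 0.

(0, 0), (6.333, 0), (5, 4), (4.222, 5.944), (0, 7)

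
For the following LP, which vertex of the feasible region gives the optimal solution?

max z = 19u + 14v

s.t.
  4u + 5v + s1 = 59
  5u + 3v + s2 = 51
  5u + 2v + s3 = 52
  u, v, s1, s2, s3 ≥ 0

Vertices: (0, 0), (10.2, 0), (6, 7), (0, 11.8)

Evaluate the objective at each vertex of the feasible region:
  z(0, 0) = 0
  z(10.2, 0) = 193.8
  z(6, 7) = 212  ←
  z(0, 11.8) = 165.2
The maximum is at u = 6, v = 7.

(6, 7)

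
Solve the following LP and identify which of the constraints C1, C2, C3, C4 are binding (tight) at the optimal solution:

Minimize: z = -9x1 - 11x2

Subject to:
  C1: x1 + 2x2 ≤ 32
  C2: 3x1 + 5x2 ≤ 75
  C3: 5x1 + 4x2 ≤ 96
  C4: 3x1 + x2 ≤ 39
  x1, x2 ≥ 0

At x1 = 10, x2 = 9, compute slack b - a·x for each constraint:
  C1: 32 − 28 = 4  (slack)
  C2: 75 − 75 = 0  (binding)
  C3: 96 − 86 = 10  (slack)
  C4: 39 − 39 = 0  (binding)

Optimal: x1 = 10, x2 = 9
Binding: C2, C4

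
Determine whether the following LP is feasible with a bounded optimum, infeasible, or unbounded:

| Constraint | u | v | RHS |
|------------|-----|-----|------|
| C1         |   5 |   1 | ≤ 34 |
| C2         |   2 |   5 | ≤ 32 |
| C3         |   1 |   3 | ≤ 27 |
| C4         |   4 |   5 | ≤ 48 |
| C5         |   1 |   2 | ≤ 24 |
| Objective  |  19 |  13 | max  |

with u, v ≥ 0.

Feasible with a bounded optimal solution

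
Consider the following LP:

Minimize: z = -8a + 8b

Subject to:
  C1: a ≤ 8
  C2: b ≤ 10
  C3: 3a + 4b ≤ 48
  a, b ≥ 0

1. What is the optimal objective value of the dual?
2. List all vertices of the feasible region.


1. -64
2. (0, 0), (8, 0), (8, 6), (2.667, 10), (0, 10)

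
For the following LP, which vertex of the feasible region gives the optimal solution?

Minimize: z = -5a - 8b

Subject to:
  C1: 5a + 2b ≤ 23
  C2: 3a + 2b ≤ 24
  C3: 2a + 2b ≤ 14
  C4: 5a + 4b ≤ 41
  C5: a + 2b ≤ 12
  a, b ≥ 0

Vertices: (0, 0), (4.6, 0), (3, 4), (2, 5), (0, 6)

Evaluate the objective at each vertex of the feasible region:
  z(0, 0) = 0
  z(4.6, 0) = -23
  z(3, 4) = -47
  z(2, 5) = -50  ←
  z(0, 6) = -48
The minimum is at a = 2, b = 5.

(2, 5)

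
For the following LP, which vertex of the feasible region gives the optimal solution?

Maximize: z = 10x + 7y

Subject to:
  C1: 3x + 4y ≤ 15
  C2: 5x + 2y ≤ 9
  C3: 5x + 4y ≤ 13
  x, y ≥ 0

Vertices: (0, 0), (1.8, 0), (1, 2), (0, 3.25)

Evaluate the objective at each vertex of the feasible region:
  z(0, 0) = 0
  z(1.8, 0) = 18
  z(1, 2) = 24  ←
  z(0, 3.25) = 22.75
The maximum is at x = 1, y = 2.

(1, 2)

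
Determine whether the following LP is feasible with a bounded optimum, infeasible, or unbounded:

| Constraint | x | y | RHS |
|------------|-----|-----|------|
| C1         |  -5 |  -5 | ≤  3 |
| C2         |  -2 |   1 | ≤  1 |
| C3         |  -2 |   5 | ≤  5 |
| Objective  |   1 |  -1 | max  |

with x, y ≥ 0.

Unbounded (objective can increase without bound)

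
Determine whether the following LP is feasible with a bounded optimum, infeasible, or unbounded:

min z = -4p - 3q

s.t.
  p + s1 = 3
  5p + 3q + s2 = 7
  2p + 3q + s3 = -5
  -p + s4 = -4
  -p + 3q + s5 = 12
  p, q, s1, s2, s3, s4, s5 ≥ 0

Infeasible (no feasible solution exists)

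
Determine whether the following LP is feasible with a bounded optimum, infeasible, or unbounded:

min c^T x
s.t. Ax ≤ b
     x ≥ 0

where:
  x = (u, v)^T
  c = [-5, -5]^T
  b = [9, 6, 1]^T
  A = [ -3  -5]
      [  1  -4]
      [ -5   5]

Unbounded (objective can decrease without bound)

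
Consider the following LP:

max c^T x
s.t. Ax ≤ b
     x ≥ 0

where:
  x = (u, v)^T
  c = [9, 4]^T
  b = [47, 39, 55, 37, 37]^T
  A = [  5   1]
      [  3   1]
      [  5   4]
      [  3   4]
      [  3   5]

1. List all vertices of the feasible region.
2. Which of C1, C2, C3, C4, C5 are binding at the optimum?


1. (0, 0), (9.4, 0), (9, 2), (0, 7.4)
2. C1, C5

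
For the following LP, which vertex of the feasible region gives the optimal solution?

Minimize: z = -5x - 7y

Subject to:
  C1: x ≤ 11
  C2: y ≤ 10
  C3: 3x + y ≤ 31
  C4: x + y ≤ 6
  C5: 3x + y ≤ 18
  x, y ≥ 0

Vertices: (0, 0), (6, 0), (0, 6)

Evaluate the objective at each vertex of the feasible region:
  z(0, 0) = 0
  z(6, 0) = -30
  z(0, 6) = -42  ←
The minimum is at x = 0, y = 6.

(0, 6)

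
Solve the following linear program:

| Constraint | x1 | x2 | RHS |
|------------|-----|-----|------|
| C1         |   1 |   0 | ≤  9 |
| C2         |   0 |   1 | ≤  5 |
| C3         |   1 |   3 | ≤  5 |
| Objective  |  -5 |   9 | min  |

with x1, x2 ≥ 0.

Evaluate the objective at each vertex of the feasible region:
  z(0, 0) = 0
  z(5, 0) = -25  ←
  z(0, 1.667) = 15
The minimum is at x1 = 5, x2 = 0.

x1 = 5, x2 = 0, z = -25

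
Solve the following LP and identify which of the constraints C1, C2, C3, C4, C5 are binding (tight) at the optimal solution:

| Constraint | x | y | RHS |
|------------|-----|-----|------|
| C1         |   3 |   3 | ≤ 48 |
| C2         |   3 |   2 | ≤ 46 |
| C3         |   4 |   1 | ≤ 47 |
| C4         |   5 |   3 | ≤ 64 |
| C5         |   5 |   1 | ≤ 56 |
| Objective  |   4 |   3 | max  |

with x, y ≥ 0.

At x = 8, y = 8, compute slack b - a·x for each constraint:
  C1: 48 − 48 = 0  (binding)
  C2: 46 − 40 = 6  (slack)
  C3: 47 − 40 = 7  (slack)
  C4: 64 − 64 = 0  (binding)
  C5: 56 − 48 = 8  (slack)

Optimal: x = 8, y = 8
Binding: C1, C4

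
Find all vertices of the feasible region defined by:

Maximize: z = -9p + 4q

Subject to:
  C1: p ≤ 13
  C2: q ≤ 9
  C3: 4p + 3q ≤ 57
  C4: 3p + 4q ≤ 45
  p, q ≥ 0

(0, 0), (13, 0), (13, 1.5), (3, 9), (0, 9)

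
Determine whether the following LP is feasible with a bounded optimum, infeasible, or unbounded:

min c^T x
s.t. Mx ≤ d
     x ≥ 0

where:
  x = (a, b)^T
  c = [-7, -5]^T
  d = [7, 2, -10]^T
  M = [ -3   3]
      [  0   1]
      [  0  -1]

Infeasible (no feasible solution exists)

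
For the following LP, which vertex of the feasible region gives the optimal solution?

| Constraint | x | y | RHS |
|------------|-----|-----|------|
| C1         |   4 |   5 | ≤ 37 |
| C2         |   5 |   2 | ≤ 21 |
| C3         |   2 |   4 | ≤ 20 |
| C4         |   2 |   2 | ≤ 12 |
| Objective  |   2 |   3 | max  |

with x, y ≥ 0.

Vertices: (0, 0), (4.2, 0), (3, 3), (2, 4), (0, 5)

Evaluate the objective at each vertex of the feasible region:
  z(0, 0) = 0
  z(4.2, 0) = 8.4
  z(3, 3) = 15
  z(2, 4) = 16  ←
  z(0, 5) = 15
The maximum is at x = 2, y = 4.

(2, 4)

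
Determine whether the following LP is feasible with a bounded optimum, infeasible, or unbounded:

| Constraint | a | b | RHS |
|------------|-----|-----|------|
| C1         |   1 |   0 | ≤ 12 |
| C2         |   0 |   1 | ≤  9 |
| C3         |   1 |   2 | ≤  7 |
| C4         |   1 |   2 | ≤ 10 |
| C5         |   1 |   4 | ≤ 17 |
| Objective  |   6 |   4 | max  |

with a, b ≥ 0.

Feasible with a bounded optimal solution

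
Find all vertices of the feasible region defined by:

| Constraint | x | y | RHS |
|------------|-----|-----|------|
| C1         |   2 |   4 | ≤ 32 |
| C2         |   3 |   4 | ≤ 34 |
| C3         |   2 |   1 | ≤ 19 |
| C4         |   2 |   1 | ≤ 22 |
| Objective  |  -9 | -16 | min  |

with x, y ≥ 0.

(0, 0), (9.5, 0), (8.4, 2.2), (2, 7), (0, 8)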